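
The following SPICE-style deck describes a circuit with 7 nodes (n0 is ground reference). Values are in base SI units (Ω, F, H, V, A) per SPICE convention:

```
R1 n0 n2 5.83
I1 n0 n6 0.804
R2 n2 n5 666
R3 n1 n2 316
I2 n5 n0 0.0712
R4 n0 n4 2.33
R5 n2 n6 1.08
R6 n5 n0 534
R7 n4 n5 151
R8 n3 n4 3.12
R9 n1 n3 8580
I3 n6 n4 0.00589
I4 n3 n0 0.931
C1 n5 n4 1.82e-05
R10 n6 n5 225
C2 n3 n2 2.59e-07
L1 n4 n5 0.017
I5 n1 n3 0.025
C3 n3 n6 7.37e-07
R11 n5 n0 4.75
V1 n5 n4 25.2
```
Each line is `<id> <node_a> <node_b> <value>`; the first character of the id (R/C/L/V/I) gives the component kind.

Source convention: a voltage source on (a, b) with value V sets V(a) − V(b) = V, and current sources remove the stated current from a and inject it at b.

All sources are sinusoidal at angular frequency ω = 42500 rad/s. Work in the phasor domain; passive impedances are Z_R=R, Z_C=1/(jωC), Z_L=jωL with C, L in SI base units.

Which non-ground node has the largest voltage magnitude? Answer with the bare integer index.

5

MNA unknowns: 6 node voltages V₁..V_6 plus 1 source current (V1)
R1: Y=0.1715+0.000j on G[0,2]
I1: z[0]−=0.804, z[6]+=0.804
R2: Y=0.001502+0.000j on G[2,5]
R3: Y=0.003165+0.000j on G[1,2]
I2: z[5]−=0.0712, z[0]+=0.0712
R4: Y=0.4292+0.000j on G[0,4]
R5: Y=0.9259+0.000j on G[2,6]
R6: Y=0.001873+0.000j on G[5,0]
R7: Y=0.006623+0.000j on G[4,5]
R8: Y=0.3205+0.000j on G[3,4]
R9: Y=0.0001166+0.000j on G[1,3]
I3: z[6]−=0.00589, z[4]+=0.00589
I4: z[3]−=0.931, z[0]+=0.931
C1: Y=0.000+0.7735j on G[5,4]
R10: Y=0.004444+0.000j on G[6,5]
C2: Y=0.000+0.01101j on G[3,2]
L1: Y=0.000-0.001384j on G[4,5]
I5: z[1]−=0.025, z[3]+=0.025
C3: Y=0.000+0.03132j on G[3,6]
R11: Y=0.2105+0.000j on G[5,0]
V1: row V5−V4=25.2, i_V1 at 5,4
solve → V1=-4.921-3.334j, V2=3.219-3.565j, V3=-11.43+2.952j, V4=-9.512+0.9531j, V5=15.69+0.9531j, V6=3.900-4.060j
aux → i_V1=-3.641-19.69j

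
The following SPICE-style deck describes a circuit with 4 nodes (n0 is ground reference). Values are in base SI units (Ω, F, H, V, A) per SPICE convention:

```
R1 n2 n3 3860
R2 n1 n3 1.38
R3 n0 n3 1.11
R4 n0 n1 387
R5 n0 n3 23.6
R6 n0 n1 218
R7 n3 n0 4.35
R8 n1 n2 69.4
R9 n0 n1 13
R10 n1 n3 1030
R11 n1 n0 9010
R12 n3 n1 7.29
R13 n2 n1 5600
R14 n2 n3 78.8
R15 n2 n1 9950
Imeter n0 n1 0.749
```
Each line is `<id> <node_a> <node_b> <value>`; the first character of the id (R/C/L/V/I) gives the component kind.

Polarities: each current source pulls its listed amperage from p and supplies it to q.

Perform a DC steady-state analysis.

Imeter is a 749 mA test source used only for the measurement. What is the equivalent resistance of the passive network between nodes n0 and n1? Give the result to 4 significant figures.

R_eq = 1.713 Ω

Element admittances at DC:
  Y(R1) = 0.0002591 S between n2,n3
  Y(R2) = 0.7246 S between n1,n3
  Y(R3) = 0.9009 S between n0,n3
  Y(R4) = 0.002584 S between n0,n1
  Y(R5) = 0.04237 S between n0,n3
  Y(R6) = 0.004587 S between n0,n1
  Y(R7) = 0.2299 S between n3,n0
  Y(R8) = 0.01441 S between n1,n2
  Y(R9) = 0.07692 S between n0,n1
  Y(R10) = 0.0009709 S between n1,n3
  Y(R11) = 0.0001110 S between n1,n0
  Y(R12) = 0.1372 S between n3,n1
  Y(R13) = 0.0001786 S between n2,n1
  Y(R14) = 0.01269 S between n2,n3
  Y(R15) = 0.0001005 S between n2,n1
  Imeter: injects 0.749 A into n1 (from n0)
Assemble and solve the 3×3 MNA system:
  V(n1)=1.283  V(n2)=0.9380  V(n3)=0.5463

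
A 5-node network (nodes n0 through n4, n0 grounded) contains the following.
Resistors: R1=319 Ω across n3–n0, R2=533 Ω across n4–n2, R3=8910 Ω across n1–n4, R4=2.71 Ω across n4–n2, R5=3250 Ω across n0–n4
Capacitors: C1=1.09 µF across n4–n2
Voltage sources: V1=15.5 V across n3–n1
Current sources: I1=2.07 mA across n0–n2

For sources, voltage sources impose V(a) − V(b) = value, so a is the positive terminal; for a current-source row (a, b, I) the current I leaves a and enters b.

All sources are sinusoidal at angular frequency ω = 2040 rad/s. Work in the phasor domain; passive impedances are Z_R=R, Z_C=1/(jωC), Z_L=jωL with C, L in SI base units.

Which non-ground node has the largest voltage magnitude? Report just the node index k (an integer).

Apply KCL at each of the 4 non-ground nodes and solve the resulting linear system.
Node n1: branches {R3, V1} → V_1 = -14.93+0.000j
Node n2: branches {C1, R2, R4, I1} → V_2 = 0.9442-3.346e-05j
Node n3: branches {R1, V1} → V_3 = 0.5682+0.000j
Node n4: branches {C1, R2, R3, R4, R5} → V_4 = 0.9386+0.000j
Source currents: i(V1)=-0.001781+0.000j

1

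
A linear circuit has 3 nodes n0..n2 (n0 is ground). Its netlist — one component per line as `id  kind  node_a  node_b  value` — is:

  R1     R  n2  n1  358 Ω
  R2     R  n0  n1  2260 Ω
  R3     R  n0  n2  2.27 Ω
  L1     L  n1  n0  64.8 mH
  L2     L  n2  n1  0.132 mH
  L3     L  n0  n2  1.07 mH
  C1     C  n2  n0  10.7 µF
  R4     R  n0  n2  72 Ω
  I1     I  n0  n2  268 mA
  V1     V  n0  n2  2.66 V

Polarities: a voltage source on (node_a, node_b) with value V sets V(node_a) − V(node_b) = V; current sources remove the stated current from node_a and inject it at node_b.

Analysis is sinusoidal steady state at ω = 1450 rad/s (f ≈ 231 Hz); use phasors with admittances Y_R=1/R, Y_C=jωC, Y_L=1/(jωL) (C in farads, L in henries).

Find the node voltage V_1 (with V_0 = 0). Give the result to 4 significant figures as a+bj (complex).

Element admittances at ω=1450 rad/s:
  Y(R1) = 0.002793+0.000j S between n2,n1
  Y(R2) = 0.0004425+0.000j S between n0,n1
  Y(R3) = 0.4405+0.000j S between n0,n2
  Y(L1) = 0.000-0.01064j S between n1,n0
  Y(L2) = 0.000-5.225j S between n2,n1
  Y(L3) = 0.000-0.6445j S between n0,n2
  Y(C1) = 0.000+0.01551j S between n2,n0
  Y(R4) = 0.01389+0.000j S between n0,n2
  I1: injects 0.268 A into n2 (from n0)
  V1: constraint V(n0)−V(n2) = 2.66
Assemble and solve the 3×3 MNA system:
  V(n1)=-2.655+0.0002215j  V(n2)=-2.660+0.000j
  i(V1)=-1.478+1.701j

-2.655+0.0002215j V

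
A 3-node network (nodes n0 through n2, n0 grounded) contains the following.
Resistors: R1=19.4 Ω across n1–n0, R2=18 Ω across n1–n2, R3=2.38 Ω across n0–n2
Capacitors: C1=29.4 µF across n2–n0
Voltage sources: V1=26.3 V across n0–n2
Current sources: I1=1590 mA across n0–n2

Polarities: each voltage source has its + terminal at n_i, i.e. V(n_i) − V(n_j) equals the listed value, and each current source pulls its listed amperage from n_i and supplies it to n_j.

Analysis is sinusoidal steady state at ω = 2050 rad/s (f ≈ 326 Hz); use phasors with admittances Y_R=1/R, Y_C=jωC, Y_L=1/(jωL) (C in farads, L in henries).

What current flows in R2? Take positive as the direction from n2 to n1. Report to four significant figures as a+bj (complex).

-0.7032+0.000j A

Element admittances at ω=2050 rad/s:
  Y(R1) = 0.05155+0.000j S between n1,n0
  Y(R2) = 0.05556+0.000j S between n1,n2
  Y(C1) = 0.000+0.06027j S between n2,n0
  Y(R3) = 0.4202+0.000j S between n0,n2
  V1: constraint V(n0)−V(n2) = 26.3
  I1: injects 1.59 A into n2 (from n0)
Assemble and solve the 3×3 MNA system:
  V(n1)=-13.64+0.000j  V(n2)=-26.30+0.000j
  i(V1)=-13.34-1.585j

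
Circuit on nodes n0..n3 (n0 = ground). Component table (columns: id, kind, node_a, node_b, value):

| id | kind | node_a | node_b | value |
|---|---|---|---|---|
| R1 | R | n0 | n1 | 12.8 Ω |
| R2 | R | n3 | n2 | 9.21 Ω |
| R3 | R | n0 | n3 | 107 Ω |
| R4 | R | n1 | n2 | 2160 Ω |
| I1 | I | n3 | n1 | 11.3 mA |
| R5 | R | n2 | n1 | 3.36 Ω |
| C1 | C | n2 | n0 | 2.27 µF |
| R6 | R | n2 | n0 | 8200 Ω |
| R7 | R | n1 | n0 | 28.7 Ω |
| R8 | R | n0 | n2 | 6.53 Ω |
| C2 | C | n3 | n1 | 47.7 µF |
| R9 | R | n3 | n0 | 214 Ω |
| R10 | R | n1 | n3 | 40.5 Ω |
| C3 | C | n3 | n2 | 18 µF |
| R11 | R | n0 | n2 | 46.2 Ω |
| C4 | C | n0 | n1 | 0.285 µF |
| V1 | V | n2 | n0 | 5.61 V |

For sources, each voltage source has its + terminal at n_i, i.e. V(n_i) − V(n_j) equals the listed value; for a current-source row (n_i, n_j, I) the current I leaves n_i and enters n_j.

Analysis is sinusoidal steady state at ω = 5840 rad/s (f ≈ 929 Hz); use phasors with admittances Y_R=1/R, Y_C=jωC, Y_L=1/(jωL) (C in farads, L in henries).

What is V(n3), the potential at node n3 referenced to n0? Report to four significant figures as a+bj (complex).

4.574+0.08777j V

Apply KCL at each of the 3 non-ground nodes and solve the resulting linear system.
Node n1: branches {R1, R4, I1, R5, R7, C2, R10, C4} → V_1 = 4.209+0.2218j
Node n2: branches {R2, R4, R5, C1, R6, R8, C3, R11, V1} → V_2 = 5.610+0.000j
Node n3: branches {R2, R3, I1, C2, R9, R10, C3} → V_3 = 4.574+0.08777j
Source currents: i(V1)=-1.520-0.1077j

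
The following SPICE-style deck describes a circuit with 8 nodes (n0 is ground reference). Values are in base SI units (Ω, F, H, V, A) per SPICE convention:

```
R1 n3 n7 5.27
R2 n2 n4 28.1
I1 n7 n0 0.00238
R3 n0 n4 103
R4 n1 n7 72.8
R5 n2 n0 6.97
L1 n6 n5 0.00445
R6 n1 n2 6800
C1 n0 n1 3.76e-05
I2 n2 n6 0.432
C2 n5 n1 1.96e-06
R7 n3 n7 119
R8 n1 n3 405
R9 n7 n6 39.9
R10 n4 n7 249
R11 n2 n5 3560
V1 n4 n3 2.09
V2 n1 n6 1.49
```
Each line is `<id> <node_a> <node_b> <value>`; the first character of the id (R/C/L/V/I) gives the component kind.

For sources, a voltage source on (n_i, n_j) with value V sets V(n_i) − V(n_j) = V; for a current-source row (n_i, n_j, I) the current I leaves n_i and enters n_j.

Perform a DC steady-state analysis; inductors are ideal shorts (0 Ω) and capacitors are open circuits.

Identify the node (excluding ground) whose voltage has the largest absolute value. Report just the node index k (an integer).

MNA unknowns: 7 node voltages V₁..V_7 plus 3 source currents (L1, V1, V2)
R1: Y=0.1898 on G[3,7]
R2: Y=0.03559 on G[2,4]
I1: z[7]−=0.00238, z[0]+=0.00238
R3: Y=0.009709 on G[0,4]
R4: Y=0.01374 on G[1,7]
R5: Y=0.1435 on G[2,0]
L1: row V6−V5=0, i_L1 at 6,5
R6: Y=0.0001471 on G[1,2]
C1: Y=0.000 on G[0,1]
I2: z[2]−=0.432, z[6]+=0.432
C2: Y=0.000 on G[5,1]
R7: Y=0.008403 on G[3,7]
R8: Y=0.002469 on G[1,3]
R9: Y=0.02506 on G[7,6]
R10: Y=0.004016 on G[4,7]
R11: Y=0.0002809 on G[2,5]
V1: row V4−V3=2.09, i_V1 at 4,3
V2: row V1−V6=1.49, i_V2 at 1,6
solve → V1=19.75, V2=-0.6134, V3=6.730, V4=8.820, V5=18.26, V6=18.26, V7=8.696
aux → i_L1=0.005302, i_V1=-0.4218, i_V2=-0.1870

1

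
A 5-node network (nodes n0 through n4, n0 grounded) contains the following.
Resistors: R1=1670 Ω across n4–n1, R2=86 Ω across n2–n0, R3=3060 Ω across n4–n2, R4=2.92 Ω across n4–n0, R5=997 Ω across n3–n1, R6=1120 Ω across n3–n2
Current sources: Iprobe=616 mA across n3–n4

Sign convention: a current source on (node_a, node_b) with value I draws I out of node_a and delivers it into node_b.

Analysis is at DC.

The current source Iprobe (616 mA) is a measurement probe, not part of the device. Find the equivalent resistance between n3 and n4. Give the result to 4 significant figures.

R_eq = 830.7 Ω

MNA unknowns: 4 node voltages V₁..V_4
R1: Y=0.0005988 on G[4,1]
R2: Y=0.01163 on G[2,0]
R3: Y=0.0003268 on G[4,2]
R4: Y=0.3425 on G[4,0]
R5: Y=0.001003 on G[3,1]
R6: Y=0.0008929 on G[3,2]
Iprobe: z[3]−=0.616, z[4]+=0.616
solve → V1=-319.2, V2=-35.45, V3=-510.5, V4=1.204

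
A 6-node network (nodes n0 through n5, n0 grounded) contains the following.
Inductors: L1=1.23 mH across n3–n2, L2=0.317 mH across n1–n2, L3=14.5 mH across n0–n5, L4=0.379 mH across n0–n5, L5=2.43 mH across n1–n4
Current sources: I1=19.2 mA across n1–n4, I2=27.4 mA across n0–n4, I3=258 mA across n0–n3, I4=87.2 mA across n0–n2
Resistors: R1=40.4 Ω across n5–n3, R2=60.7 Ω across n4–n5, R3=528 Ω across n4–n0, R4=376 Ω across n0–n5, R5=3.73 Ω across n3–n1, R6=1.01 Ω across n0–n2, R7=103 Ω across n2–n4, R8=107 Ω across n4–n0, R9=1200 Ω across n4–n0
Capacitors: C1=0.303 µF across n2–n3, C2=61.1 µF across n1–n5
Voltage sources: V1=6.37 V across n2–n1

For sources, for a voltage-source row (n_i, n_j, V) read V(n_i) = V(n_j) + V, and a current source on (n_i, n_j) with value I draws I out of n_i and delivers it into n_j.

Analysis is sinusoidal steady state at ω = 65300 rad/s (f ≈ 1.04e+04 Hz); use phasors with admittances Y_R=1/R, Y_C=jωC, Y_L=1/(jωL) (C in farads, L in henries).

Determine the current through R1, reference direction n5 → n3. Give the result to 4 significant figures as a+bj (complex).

-0.02320-0.004126j A

Element admittances at ω=65300 rad/s:
  Y(L1) = 0.000-0.01245j S between n3,n2
  I1: injects 0.0192 A into n4 (from n1)
  Y(L2) = 0.000-0.04831j S between n1,n2
  Y(R1) = 0.02475+0.000j S between n5,n3
  Y(R2) = 0.01647+0.000j S between n4,n5
  I2: injects 0.0274 A into n4 (from n0)
  Y(C1) = 0.000+0.01979j S between n2,n3
  Y(L3) = 0.000-0.001056j S between n0,n5
  I3: injects 0.258 A into n3 (from n0)
  Y(R3) = 0.001894+0.000j S between n4,n0
  Y(L4) = 0.000-0.04041j S between n0,n5
  Y(R4) = 0.002660+0.000j S between n0,n5
  Y(R5) = 0.2681+0.000j S between n3,n1
  Y(R6) = 0.9901+0.000j S between n0,n2
  Y(R7) = 0.009709+0.000j S between n2,n4
  I4: injects 0.0872 A into n2 (from n0)
  Y(R8) = 0.009346+0.000j S between n4,n0
  Y(L5) = 0.000-0.006302j S between n1,n4
  Y(C2) = 0.000+3.990j S between n1,n5
  Y(R9) = 0.0008333+0.000j S between n4,n0
  V1: constraint V(n2)−V(n1) = 6.37
Assemble and solve the 6×6 MNA system:
  V(n1)=-5.948-0.2576j  V(n2)=0.4216-0.2576j  V(n3)=-5.069-0.1227j  V(n4)=-1.396+0.5599j  V(n5)=-6.006-0.2894j
  i(V1)=-0.3489+0.5304j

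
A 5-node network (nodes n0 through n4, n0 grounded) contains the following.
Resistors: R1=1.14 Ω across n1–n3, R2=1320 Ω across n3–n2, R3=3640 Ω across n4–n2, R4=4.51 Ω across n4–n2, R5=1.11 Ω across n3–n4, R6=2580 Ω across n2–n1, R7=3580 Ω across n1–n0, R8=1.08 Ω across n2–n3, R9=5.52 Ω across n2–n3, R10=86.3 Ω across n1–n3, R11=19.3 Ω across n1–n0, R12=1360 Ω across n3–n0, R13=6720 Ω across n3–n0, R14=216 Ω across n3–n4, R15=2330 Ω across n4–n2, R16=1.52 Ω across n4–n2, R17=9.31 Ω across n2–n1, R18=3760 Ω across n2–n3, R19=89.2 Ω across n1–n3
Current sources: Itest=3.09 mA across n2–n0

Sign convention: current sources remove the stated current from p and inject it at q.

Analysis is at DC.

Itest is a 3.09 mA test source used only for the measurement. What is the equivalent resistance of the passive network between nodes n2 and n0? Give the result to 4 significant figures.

MNA unknowns: 4 node voltages V₁..V_4
R1: Y=0.8772 on G[1,3]
R2: Y=0.0007576 on G[3,2]
R3: Y=0.0002747 on G[4,2]
R4: Y=0.2217 on G[4,2]
R5: Y=0.9009 on G[3,4]
R6: Y=0.0003876 on G[2,1]
R7: Y=0.0002793 on G[1,0]
R8: Y=0.9259 on G[2,3]
R9: Y=0.1812 on G[2,3]
R10: Y=0.01159 on G[1,3]
R11: Y=0.05181 on G[1,0]
R12: Y=0.0007353 on G[3,0]
R13: Y=0.0001488 on G[3,0]
R14: Y=0.004630 on G[3,4]
R15: Y=0.0004292 on G[4,2]
R16: Y=0.6579 on G[4,2]
R17: Y=0.1074 on G[2,1]
R18: Y=0.0002660 on G[2,3]
R19: Y=0.01121 on G[1,3]
Itest: z[2]−=0.00309, z[0]+=0.00309
solve → V1=-0.05828, V2=-0.06279, V3=-0.06111, V4=-0.06194

R_eq = 20.32 Ω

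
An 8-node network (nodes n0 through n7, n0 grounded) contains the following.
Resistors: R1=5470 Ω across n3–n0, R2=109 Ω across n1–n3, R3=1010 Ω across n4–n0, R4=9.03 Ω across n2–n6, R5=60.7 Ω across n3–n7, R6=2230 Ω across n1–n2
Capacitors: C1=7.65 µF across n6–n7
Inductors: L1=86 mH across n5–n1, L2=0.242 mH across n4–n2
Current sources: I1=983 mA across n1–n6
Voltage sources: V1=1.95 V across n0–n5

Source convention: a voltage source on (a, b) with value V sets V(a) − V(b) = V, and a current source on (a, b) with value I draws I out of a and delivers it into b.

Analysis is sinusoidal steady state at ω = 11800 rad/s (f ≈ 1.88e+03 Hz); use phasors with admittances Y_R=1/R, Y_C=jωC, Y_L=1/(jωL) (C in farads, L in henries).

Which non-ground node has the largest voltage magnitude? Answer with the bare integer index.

Element admittances at ω=11800 rad/s:
  Y(R1) = 0.0001828+0.000j S between n3,n0
  Y(R2) = 0.009174+0.000j S between n1,n3
  Y(C1) = 0.000+0.09027j S between n6,n7
  Y(R3) = 0.0009901+0.000j S between n4,n0
  Y(L1) = 0.000-0.0009854j S between n5,n1
  I1: injects 0.983 A into n6 (from n1)
  Y(R4) = 0.1107+0.000j S between n2,n6
  Y(R5) = 0.01647+0.000j S between n3,n7
  Y(R6) = 0.0004484+0.000j S between n1,n2
  Y(L2) = 0.000-0.3502j S between n4,n2
  V1: constraint V(n0)−V(n5) = 1.95
Assemble and solve the 8×8 MNA system:
  V(n1)=-78.71-68.17j  V(n2)=65.43-65.12j  V(n3)=14.07-60.07j  V(n4)=65.25-65.30j  V(n5)=-1.950+0.000j  V(n6)=66.60-65.69j  V(n7)=65.90-56.23j
  i(V1)=0.06717-0.07564j

1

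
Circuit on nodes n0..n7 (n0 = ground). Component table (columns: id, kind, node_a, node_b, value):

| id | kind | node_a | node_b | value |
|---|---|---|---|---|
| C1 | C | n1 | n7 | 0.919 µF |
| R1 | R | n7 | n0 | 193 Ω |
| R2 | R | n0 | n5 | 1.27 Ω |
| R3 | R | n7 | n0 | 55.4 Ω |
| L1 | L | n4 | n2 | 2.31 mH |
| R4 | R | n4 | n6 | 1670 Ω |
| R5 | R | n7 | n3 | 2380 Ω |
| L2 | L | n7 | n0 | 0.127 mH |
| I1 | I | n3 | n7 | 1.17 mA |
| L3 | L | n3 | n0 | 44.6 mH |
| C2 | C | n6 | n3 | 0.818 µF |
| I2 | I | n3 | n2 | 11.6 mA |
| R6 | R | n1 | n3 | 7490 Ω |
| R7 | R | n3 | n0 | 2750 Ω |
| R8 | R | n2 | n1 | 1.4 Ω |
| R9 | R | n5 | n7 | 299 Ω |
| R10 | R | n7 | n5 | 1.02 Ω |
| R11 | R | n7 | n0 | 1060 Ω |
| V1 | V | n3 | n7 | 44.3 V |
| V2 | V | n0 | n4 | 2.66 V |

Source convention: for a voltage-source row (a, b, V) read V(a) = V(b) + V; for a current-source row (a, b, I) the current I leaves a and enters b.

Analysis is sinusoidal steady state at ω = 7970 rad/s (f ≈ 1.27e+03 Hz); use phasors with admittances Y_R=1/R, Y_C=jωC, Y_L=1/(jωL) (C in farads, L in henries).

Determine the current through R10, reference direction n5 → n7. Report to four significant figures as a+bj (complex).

0.04733+0.006534j A

Element admittances at ω=7970 rad/s:
  Y(C1) = 0.000+0.007324j S between n1,n7
  Y(R1) = 0.005181+0.000j S between n7,n0
  Y(R2) = 0.7874+0.000j S between n0,n5
  Y(R3) = 0.01805+0.000j S between n7,n0
  Y(L1) = 0.000-0.05432j S between n4,n2
  Y(R4) = 0.0005988+0.000j S between n4,n6
  Y(R5) = 0.0004202+0.000j S between n7,n3
  Y(L2) = 0.000-0.9880j S between n7,n0
  I1: injects 0.00117 A into n7 (from n3)
  Y(L3) = 0.000-0.002813j S between n3,n0
  Y(C2) = 0.000+0.006519j S between n6,n3
  I2: injects 0.0116 A into n2 (from n3)
  Y(R6) = 0.0001335+0.000j S between n1,n3
  Y(R7) = 0.0003636+0.000j S between n3,n0
  Y(R8) = 0.7143+0.000j S between n2,n1
  Y(R9) = 0.003344+0.000j S between n5,n7
  Y(R10) = 0.9804+0.000j S between n7,n5
  Y(R11) = 0.0009434+0.000j S between n7,n0
  V1: constraint V(n3)−V(n7) = 44.3
  V2: constraint V(n0)−V(n4) = 2.66
Assemble and solve the 9×9 MNA system:
  V(n1)=-3.041+0.4180j  V(n2)=-3.054+0.3881j  V(n3)=44.19-0.01499j  V(n4)=-2.660+0.000j  V(n5)=-0.06031-0.008327j  V(n6)=43.80+4.252j  V(n7)=-0.1086-0.01499j
  i(V1)=-0.08154+0.1218j  i(V2)=-0.04890-0.02397j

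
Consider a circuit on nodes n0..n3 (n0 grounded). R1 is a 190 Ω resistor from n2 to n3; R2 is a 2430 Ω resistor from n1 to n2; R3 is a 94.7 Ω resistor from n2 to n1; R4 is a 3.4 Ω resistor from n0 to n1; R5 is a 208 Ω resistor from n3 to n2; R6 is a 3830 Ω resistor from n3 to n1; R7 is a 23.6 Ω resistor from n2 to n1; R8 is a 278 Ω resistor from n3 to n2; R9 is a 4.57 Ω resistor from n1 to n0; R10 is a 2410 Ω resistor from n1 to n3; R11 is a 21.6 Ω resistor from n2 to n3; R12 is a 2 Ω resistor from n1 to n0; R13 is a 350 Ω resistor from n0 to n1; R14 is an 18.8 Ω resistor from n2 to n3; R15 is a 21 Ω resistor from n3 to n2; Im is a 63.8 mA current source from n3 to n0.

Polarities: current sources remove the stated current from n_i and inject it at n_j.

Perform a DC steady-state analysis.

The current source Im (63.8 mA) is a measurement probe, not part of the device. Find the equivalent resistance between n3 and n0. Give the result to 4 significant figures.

R_eq = 25.54 Ω

Apply KCL at each of the 3 non-ground nodes and solve the resulting linear system.
Node n1: branches {R2, R3, R4, R6, R7, R9, R10, R12, R13} → V_1 = -0.06281
Node n2: branches {R1, R2, R3, R5, R7, R8, R11, R14, R15} → V_2 = -1.239
Node n3: branches {R1, R5, R6, R8, R10, R11, R14, R15, Im} → V_3 = -1.629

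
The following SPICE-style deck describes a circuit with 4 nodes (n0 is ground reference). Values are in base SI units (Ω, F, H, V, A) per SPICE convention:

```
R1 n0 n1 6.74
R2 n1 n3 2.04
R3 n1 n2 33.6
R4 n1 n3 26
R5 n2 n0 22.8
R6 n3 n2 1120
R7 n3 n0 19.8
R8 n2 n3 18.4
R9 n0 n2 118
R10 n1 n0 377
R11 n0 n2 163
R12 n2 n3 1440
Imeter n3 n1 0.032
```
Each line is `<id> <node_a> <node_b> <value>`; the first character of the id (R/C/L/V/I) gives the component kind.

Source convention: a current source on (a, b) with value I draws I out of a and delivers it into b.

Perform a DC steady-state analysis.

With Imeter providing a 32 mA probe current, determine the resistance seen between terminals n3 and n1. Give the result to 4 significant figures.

MNA unknowns: 3 node voltages V₁..V_3
R1: Y=0.1484 on G[0,1]
R2: Y=0.4902 on G[1,3]
R3: Y=0.02976 on G[1,2]
R4: Y=0.03846 on G[1,3]
R5: Y=0.04386 on G[2,0]
R6: Y=0.0008929 on G[3,2]
R7: Y=0.05051 on G[3,0]
R8: Y=0.05435 on G[2,3]
R9: Y=0.008475 on G[0,2]
R10: Y=0.002653 on G[1,0]
R11: Y=0.006135 on G[0,2]
R12: Y=0.0006944 on G[2,3]
Imeter: z[3]−=0.032, z[1]+=0.032
solve → V1=0.01678, V2=-0.01104, V3=-0.03739

R_eq = 1.693 Ω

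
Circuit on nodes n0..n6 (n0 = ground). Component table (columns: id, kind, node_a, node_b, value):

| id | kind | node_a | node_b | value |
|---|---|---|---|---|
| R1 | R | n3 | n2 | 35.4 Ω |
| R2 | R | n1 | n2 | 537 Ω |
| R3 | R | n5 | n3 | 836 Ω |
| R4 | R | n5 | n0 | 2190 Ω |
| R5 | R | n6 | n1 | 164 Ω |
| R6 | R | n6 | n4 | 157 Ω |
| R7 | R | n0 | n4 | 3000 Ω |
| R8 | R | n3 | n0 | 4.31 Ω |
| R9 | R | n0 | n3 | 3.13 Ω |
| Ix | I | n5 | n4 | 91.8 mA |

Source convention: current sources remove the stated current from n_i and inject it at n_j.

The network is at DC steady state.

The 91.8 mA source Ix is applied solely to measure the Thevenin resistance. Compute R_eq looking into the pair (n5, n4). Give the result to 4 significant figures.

R_eq = 1293. Ω

Element admittances at DC:
  Y(R1) = 0.02825 S between n3,n2
  Y(R2) = 0.001862 S between n1,n2
  Y(R3) = 0.001196 S between n5,n3
  Y(R4) = 0.0004566 S between n5,n0
  Y(R5) = 0.006098 S between n6,n1
  Y(R6) = 0.006369 S between n6,n4
  Y(R7) = 0.0003333 S between n0,n4
  Y(R8) = 0.2320 S between n3,n0
  Y(R9) = 0.3195 S between n0,n3
  Ix: injects 0.0918 A into n4 (from n5)
Assemble and solve the 6×6 MNA system:
  V(n1)=40.50  V(n2)=2.512  V(n3)=0.007783  V(n4)=63.20  V(n5)=-55.54  V(n6)=52.10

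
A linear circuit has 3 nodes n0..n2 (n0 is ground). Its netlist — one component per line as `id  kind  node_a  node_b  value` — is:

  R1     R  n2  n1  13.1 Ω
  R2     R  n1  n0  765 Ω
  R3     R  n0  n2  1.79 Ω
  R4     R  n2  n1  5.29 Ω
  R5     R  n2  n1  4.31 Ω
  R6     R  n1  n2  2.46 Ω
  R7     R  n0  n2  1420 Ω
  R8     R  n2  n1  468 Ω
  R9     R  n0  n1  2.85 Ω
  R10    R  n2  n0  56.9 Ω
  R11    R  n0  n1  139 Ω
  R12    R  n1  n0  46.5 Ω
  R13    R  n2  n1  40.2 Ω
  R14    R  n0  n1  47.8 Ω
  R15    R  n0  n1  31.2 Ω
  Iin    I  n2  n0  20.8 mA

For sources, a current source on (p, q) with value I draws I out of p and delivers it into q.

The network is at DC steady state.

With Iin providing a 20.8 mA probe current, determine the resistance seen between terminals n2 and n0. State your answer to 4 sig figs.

R_eq = 1.146 Ω

MNA unknowns: 2 node voltages V₁..V_2
R1: Y=0.07634 on G[2,1]
R2: Y=0.001307 on G[1,0]
R3: Y=0.5587 on G[0,2]
R4: Y=0.1890 on G[2,1]
R5: Y=0.2320 on G[2,1]
R6: Y=0.4065 on G[1,2]
R7: Y=0.0007042 on G[0,2]
R8: Y=0.002137 on G[2,1]
R9: Y=0.3509 on G[0,1]
R10: Y=0.01757 on G[2,0]
R11: Y=0.007194 on G[0,1]
R12: Y=0.02151 on G[1,0]
R13: Y=0.02488 on G[2,1]
R14: Y=0.02092 on G[0,1]
R15: Y=0.03205 on G[0,1]
Iin: z[2]−=0.0208, z[0]+=0.0208
solve → V1=-0.01625, V2=-0.02383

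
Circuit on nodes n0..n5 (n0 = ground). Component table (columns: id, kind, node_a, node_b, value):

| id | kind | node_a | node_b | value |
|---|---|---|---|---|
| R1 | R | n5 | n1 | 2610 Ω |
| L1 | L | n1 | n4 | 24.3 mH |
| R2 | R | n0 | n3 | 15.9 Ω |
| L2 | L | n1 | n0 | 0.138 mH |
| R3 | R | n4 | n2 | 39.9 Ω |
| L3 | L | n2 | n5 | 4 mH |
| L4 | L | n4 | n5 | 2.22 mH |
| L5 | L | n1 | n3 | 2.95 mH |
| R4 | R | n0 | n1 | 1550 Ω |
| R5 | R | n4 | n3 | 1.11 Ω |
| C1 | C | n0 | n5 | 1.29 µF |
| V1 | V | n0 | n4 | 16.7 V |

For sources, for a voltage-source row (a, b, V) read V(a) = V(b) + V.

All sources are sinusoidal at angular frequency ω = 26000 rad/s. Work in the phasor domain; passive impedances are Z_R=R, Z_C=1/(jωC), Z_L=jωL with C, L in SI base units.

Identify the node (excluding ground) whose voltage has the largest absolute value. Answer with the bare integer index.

5

Element admittances at ω=26000 rad/s:
  Y(R1) = 0.0003831+0.000j S between n5,n1
  Y(L1) = 0.000-0.001583j S between n1,n4
  Y(R2) = 0.06289+0.000j S between n0,n3
  Y(L2) = 0.000-0.2787j S between n1,n0
  Y(R3) = 0.02506+0.000j S between n4,n2
  Y(L3) = 0.000-0.009615j S between n2,n5
  Y(L4) = 0.000-0.01733j S between n4,n5
  Y(L5) = 0.000-0.01304j S between n1,n3
  Y(R4) = 0.0006452+0.000j S between n0,n1
  Y(R5) = 0.9009+0.000j S between n4,n3
  Y(C1) = 0.000+0.03354j S between n0,n5
  V1: constraint V(n0)−V(n4) = 16.7
Assemble and solve the 6×6 MNA system:
  V(n1)=-0.8182+0.04967j  V(n2)=-0.2291-16.45j  V(n3)=-15.61-0.2001j  V(n4)=-16.70+0.000j  V(n5)=42.64+26.49j
  i(V1)=-1.857+1.646j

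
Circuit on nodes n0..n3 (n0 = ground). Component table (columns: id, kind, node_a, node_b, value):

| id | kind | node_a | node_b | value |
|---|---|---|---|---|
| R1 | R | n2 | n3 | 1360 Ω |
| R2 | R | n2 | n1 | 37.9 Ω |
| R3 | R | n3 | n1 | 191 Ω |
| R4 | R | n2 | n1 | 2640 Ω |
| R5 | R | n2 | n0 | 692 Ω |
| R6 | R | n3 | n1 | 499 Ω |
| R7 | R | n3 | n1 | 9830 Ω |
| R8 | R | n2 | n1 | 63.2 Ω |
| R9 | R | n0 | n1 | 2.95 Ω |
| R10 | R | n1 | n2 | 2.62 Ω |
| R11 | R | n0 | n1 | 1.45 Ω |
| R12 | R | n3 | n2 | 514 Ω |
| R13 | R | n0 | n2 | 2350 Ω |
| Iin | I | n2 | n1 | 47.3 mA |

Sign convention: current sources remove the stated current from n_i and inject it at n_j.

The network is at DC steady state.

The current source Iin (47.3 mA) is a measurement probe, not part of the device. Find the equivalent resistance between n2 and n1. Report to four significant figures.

R_eq = 2.336 Ω

Element admittances at DC:
  Y(R1) = 0.0007353 S between n2,n3
  Y(R2) = 0.02639 S between n2,n1
  Y(R3) = 0.005236 S between n3,n1
  Y(R4) = 0.0003788 S between n2,n1
  Y(R5) = 0.001445 S between n2,n0
  Y(R6) = 0.002004 S between n3,n1
  Y(R7) = 0.0001017 S between n3,n1
  Y(R8) = 0.01582 S between n2,n1
  Y(R9) = 0.3390 S between n0,n1
  Y(R10) = 0.3817 S between n1,n2
  Y(R11) = 0.6897 S between n0,n1
  Y(R12) = 0.001946 S between n3,n2
  Y(R13) = 0.0004255 S between n0,n2
  Iin: injects 0.0473 A into n1 (from n2)
Assemble and solve the 3×3 MNA system:
  V(n1)=0.0002006  V(n2)=-0.1103  V(n3)=-0.02935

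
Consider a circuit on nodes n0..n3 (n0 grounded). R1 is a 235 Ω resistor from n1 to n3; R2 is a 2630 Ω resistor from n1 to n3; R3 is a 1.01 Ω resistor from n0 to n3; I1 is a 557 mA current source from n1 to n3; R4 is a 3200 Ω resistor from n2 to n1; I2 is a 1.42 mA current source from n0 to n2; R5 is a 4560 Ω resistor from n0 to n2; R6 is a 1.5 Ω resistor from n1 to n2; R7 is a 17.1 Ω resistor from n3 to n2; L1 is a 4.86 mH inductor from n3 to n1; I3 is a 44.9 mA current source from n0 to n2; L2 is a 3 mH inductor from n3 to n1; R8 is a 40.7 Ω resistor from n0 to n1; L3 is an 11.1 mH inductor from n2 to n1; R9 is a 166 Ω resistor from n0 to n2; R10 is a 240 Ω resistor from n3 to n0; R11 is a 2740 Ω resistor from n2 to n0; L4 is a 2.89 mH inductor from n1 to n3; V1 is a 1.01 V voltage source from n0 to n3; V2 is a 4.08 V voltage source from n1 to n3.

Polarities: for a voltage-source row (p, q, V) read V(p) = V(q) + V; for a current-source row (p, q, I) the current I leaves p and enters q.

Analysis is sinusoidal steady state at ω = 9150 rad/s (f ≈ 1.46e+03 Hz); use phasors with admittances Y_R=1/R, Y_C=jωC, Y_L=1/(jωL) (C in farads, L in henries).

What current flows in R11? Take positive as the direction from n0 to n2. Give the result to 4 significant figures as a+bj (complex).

-0.001014+1.425e-06j A

MNA unknowns: 3 node voltages V₁..V_3 plus 2 source currents (V1, V2)
R1: Y=0.004255+0.000j on G[1,3]
R2: Y=0.0003802+0.000j on G[1,3]
R3: Y=0.9901+0.000j on G[0,3]
I1: z[1]−=0.557, z[3]+=0.557
R4: Y=0.0003125+0.000j on G[2,1]
I2: z[0]−=0.00142, z[2]+=0.00142
R5: Y=0.0002193+0.000j on G[0,2]
R6: Y=0.6667+0.000j on G[1,2]
R7: Y=0.05848+0.000j on G[3,2]
L1: Y=0.000-0.02249j on G[3,1]
I3: z[0]−=0.0449, z[2]+=0.0449
L2: Y=0.000-0.03643j on G[3,1]
R8: Y=0.02457+0.000j on G[0,1]
L3: Y=0.000-0.009846j on G[2,1]
R9: Y=0.006024+0.000j on G[0,2]
R10: Y=0.004167+0.000j on G[3,0]
R11: Y=0.0003650+0.000j on G[2,0]
L4: Y=0.000-0.03782j on G[1,3]
V1: row V0−V3=1.01, i_V1 at 0,3
V2: row V1−V3=4.08, i_V2 at 1,3
solve → V1=3.070+0.000j, V2=2.780-0.003905j, V3=-1.010+0.000j
aux → i_V1=-0.9567-2.580e-05j, i_V2=-0.8450+0.3949j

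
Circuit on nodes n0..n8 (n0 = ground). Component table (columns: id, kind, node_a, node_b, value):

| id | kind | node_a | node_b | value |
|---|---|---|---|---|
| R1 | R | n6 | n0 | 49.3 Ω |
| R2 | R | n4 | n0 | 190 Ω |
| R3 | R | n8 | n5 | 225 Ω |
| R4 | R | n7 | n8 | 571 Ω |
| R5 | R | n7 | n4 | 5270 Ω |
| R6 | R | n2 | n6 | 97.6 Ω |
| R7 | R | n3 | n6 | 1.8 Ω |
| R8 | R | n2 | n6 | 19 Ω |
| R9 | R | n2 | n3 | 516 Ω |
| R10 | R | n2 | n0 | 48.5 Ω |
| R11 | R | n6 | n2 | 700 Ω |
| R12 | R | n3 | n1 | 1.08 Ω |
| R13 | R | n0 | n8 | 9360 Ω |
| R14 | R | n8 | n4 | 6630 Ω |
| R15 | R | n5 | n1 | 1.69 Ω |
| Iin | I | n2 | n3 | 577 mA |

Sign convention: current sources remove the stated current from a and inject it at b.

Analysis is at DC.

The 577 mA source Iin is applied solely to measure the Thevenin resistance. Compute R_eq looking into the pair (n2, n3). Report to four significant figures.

Apply KCL at each of the 8 non-ground nodes and solve the resulting linear system.
Node n1: branches {R12, R15} → V_1 = 4.745
Node n2: branches {R6, R8, R9, R10, R11, Iin} → V_2 = -3.767
Node n3: branches {R7, R9, R12, Iin} → V_3 = 4.747
Node n4: branches {R2, R5, R14} → V_4 = 0.2503
Node n5: branches {R3, R15} → V_5 = 4.742
Node n6: branches {R1, R6, R7, R8, R11} → V_6 = 3.741
Node n7: branches {R4, R5} → V_7 = 3.941
Node n8: branches {R3, R4, R13, R14} → V_8 = 4.341

R_eq = 14.76 Ω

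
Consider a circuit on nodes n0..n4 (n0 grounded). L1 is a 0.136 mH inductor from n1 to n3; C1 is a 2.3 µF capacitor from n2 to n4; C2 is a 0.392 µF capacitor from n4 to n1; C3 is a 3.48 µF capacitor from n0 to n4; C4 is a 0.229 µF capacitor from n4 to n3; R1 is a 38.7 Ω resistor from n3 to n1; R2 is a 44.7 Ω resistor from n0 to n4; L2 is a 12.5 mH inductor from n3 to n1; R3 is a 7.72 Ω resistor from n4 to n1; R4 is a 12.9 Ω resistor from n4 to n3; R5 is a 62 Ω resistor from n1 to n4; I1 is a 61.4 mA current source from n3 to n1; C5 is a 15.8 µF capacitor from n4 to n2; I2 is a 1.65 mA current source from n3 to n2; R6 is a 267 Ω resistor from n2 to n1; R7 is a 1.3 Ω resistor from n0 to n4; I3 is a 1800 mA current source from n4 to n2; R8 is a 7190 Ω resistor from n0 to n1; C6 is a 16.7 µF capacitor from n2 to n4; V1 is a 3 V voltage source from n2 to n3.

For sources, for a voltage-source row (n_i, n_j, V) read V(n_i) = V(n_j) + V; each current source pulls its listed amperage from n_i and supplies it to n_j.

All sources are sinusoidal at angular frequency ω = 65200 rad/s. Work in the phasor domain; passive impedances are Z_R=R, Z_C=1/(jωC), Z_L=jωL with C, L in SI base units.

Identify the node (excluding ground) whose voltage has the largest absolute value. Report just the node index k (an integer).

3

Apply KCL at each of the 4 non-ground nodes and solve the resulting linear system.
Node n1: branches {L1, C2, R1, L2, R3, R5, I1, R6, R8} → V_1 = -1.303+1.129j
Node n2: branches {C1, C5, I2, R6, I3, C6, V1} → V_2 = -0.004286-0.9862j
Node n3: branches {L1, C4, R1, L2, R4, I1, I2, V1} → V_3 = -3.004-0.9862j
Node n4: branches {C1, C2, C3, C4, R2, R3, R4, R5, C5, R7, I3, C6} → V_4 = 0.0001590-0.0002440j
Source currents: i(V1)=-0.4403+0.01801j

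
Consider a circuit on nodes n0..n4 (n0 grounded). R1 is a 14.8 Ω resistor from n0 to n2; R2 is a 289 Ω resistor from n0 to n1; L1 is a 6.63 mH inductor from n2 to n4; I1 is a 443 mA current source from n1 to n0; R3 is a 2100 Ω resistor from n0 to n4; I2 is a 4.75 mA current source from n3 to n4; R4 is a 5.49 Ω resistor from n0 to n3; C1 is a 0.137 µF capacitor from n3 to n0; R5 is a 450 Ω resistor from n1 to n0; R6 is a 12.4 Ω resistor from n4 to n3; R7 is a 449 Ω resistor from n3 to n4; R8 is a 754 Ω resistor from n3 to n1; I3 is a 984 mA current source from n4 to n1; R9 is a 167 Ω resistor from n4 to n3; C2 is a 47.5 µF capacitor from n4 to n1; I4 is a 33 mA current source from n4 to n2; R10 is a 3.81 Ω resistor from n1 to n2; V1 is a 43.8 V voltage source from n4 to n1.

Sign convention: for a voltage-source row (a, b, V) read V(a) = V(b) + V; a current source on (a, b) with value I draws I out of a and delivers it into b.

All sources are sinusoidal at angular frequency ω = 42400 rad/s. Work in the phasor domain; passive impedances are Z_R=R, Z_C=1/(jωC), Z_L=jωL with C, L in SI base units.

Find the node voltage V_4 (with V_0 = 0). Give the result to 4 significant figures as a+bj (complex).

18.25+0.1400j V

MNA unknowns: 4 node voltages V₁..V_4 plus 1 source current (V1)
R1: Y=0.06757+0.000j on G[0,2]
R2: Y=0.003460+0.000j on G[0,1]
L1: Y=0.000-0.003557j on G[2,4]
I1: z[1]−=0.443, z[0]+=0.443
R3: Y=0.0004762+0.000j on G[0,4]
I2: z[3]−=0.00475, z[4]+=0.00475
R4: Y=0.1821+0.000j on G[0,3]
C1: Y=0.000+0.005809j on G[3,0]
R5: Y=0.002222+0.000j on G[1,0]
R6: Y=0.08065+0.000j on G[4,3]
R7: Y=0.002227+0.000j on G[3,4]
R8: Y=0.001326+0.000j on G[3,1]
I3: z[4]−=0.984, z[1]+=0.984
R9: Y=0.005988+0.000j on G[4,3]
C2: Y=0.000+2.014j on G[4,1]
I4: z[4]−=0.033, z[2]+=0.033
R10: Y=0.2625+0.000j on G[1,2]
V1: row V4−V1=43.8, i_V1 at 4,1
solve → V1=-25.55+0.1400j, V2=-20.21-0.3032j, V3=5.812-0.07760j, V4=18.25+0.1400j
aux → i_V1=-2.128-88.10j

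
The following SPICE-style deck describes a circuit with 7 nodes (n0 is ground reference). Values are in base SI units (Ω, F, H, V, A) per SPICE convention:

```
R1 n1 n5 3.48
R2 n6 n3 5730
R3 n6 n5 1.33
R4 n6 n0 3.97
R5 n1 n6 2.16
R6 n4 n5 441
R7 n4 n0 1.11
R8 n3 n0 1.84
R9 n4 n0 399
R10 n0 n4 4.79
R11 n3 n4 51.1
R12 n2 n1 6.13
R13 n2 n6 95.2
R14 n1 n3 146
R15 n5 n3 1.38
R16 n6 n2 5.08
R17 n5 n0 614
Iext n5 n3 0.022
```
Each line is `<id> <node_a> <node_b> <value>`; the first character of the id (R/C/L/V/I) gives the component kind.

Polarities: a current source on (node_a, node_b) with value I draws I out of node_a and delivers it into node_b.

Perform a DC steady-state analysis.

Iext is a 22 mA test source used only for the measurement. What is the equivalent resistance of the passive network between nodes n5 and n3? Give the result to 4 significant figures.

Apply KCL at each of the 6 non-ground nodes and solve the resulting linear system.
Node n1: branches {R1, R5, R12, R14} → V_1 = -0.01563
Node n2: branches {R12, R13, R16} → V_2 = -0.01497
Node n3: branches {R2, R8, R11, R14, R15, Iext} → V_3 = 0.006595
Node n4: branches {R6, R7, R9, R10, R11} → V_4 = 7.696e-05
Node n5: branches {R1, R3, R6, R15, R17, Iext} → V_5 = -0.01843
Node n6: branches {R2, R3, R4, R5, R13, R16} → V_6 = -0.01445

R_eq = 1.137 Ω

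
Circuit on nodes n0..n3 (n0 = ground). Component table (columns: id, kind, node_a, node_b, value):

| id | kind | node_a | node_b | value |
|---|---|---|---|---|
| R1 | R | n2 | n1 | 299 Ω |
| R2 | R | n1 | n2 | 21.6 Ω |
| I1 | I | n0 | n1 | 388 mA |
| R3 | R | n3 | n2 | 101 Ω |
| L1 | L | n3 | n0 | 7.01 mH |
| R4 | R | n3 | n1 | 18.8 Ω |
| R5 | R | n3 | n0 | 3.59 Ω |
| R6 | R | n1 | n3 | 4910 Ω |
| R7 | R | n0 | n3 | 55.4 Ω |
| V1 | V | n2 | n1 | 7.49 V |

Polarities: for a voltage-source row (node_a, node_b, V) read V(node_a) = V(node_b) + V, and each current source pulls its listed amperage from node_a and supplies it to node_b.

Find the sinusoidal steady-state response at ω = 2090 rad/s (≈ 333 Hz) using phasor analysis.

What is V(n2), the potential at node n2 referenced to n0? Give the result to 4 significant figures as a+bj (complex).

13.69+0.2859j V

Element admittances at ω=2090 rad/s:
  Y(R1) = 0.003344+0.000j S between n2,n1
  Y(R2) = 0.04630+0.000j S between n1,n2
  I1: injects 0.388 A into n1 (from n0)
  Y(R3) = 0.009901+0.000j S between n3,n2
  Y(L1) = 0.000-0.06826j S between n3,n0
  Y(R4) = 0.05319+0.000j S between n3,n1
  Y(R5) = 0.2786+0.000j S between n3,n0
  Y(R6) = 0.0002037+0.000j S between n1,n3
  Y(R7) = 0.01805+0.000j S between n0,n3
  V1: constraint V(n2)−V(n1) = 7.49
Assemble and solve the 4×4 MNA system:
  V(n1)=6.201+0.2859j  V(n2)=13.69+0.2859j  V(n3)=1.242+0.2859j
  i(V1)=-0.4951+0.000j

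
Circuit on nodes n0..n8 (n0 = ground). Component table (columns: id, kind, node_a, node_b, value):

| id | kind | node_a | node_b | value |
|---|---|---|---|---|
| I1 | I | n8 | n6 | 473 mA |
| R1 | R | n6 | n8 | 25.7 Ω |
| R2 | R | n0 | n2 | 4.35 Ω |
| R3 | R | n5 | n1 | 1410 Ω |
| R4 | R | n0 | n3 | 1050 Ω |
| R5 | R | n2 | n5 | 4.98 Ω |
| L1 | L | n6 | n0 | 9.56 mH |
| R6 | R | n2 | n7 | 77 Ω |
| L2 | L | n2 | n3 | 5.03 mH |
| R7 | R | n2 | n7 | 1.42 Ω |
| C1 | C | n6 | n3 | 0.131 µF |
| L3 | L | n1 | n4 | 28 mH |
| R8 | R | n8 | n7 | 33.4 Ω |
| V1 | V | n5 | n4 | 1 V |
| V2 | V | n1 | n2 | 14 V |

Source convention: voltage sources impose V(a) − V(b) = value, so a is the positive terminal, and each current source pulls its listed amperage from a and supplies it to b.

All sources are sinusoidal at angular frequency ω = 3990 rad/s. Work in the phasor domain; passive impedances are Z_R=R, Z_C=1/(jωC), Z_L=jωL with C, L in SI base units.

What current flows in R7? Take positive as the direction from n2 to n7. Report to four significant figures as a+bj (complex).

Element admittances at ω=3990 rad/s:
  I1: injects 0.473 A into n6 (from n8)
  Y(R1) = 0.03891+0.000j S between n6,n8
  Y(R2) = 0.2299+0.000j S between n0,n2
  Y(R3) = 0.0007092+0.000j S between n5,n1
  Y(R4) = 0.0009524+0.000j S between n0,n3
  Y(R5) = 0.2008+0.000j S between n2,n5
  Y(L1) = 0.000-0.02622j S between n6,n0
  Y(R6) = 0.01299+0.000j S between n2,n7
  Y(L2) = 0.000-0.04983j S between n2,n3
  Y(R7) = 0.7042+0.000j S between n2,n7
  Y(C1) = 0.000+0.0005227j S between n6,n3
  Y(L3) = 0.000-0.008951j S between n1,n4
  Y(R8) = 0.02994+0.000j S between n8,n7
  V1: constraint V(n5)−V(n4) = 1
  V2: constraint V(n1)−V(n2) = 14
Assemble and solve the 10×10 MNA system:
  V(n1)=13.39+0.3659j  V(n2)=-0.6076+0.3659j  V(n3)=-0.6419+0.3255j  V(n4)=-1.529-0.2969j  V(n5)=-0.5289-0.2969j  V(n6)=3.221+5.351j  V(n7)=-0.7996+0.4808j  V(n8)=-5.398+3.233j
  i(V1)=-0.005933+0.1336j  i(V2)=-0.01581+0.1331j

0.1352-0.08092j A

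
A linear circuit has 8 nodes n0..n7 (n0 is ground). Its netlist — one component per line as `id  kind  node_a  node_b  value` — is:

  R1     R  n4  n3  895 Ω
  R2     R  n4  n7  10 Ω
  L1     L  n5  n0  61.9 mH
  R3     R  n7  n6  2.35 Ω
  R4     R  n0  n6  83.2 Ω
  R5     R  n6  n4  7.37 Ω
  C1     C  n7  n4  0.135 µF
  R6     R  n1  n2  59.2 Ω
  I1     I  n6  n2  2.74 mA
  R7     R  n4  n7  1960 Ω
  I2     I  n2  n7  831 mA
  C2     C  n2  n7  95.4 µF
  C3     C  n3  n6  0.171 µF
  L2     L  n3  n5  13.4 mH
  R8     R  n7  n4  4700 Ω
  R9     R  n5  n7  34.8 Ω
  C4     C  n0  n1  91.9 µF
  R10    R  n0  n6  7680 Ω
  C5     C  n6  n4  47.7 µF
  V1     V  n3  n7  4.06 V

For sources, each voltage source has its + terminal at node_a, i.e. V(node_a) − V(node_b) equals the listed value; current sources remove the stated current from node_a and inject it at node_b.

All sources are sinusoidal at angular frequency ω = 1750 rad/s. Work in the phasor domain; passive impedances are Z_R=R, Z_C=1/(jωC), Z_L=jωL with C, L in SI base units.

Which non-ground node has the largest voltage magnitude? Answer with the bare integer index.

MNA unknowns: 7 node voltages V₁..V_7 plus 1 source current (V1)
R1: Y=0.001117+0.000j on G[4,3]
R2: Y=0.1000+0.000j on G[4,7]
L1: Y=0.000-0.009231j on G[5,0]
R3: Y=0.4255+0.000j on G[7,6]
R4: Y=0.01202+0.000j on G[0,6]
R5: Y=0.1357+0.000j on G[6,4]
C1: Y=0.000+0.0002362j on G[7,4]
R6: Y=0.01689+0.000j on G[1,2]
I1: z[6]−=0.00274, z[2]+=0.00274
R7: Y=0.0005102+0.000j on G[4,7]
I2: z[2]−=0.831, z[7]+=0.831
C2: Y=0.000+0.1670j on G[2,7]
C3: Y=0.000+0.0002993j on G[3,6]
L2: Y=0.000-0.04264j on G[3,5]
R8: Y=0.0002128+0.000j on G[7,4]
R9: Y=0.02874+0.000j on G[5,7]
C4: Y=0.000+0.1608j on G[0,1]
R10: Y=0.0001302+0.000j on G[0,6]
C5: Y=0.000+0.08348j on G[6,4]
V1: row V3−V7=4.06, i_V1 at 3,7
solve → V1=0.3492-0.06606j, V2=0.9782+3.259j, V3=5.375-1.766j, V4=1.306-1.747j, V5=3.823-2.841j, V6=1.284-1.718j, V7=1.315-1.766j
aux → i_V1=-0.05040+0.06498j

3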